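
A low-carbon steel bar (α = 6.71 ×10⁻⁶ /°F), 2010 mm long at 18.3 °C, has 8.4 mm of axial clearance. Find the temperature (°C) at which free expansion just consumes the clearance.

364 °C

α = 6.71×10⁻⁶/°F × 9/5 = 12.1×10⁻⁶/K.
α·L₀·ΔT = 8.4 mm ⇒ ΔT = 8.4 / (12.1×10⁻⁶ × 2010.0) = 346.0 K.
T = 18.3 + 346.0 = 364.3 °C.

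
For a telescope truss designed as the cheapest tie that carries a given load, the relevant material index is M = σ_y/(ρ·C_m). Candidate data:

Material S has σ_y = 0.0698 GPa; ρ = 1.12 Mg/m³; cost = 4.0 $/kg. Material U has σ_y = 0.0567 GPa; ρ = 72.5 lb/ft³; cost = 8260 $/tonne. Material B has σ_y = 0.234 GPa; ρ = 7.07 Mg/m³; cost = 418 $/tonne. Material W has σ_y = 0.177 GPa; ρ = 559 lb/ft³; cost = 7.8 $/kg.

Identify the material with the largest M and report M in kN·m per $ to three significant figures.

material B, M = 79.2 kN·m per $

Putting every candidate on a common basis:
  material S: σ_y = 69.80 MPa, ρ = 1120 kg/m³, cost = 4.000 $/kg
  material U: σ_y = 56.70 MPa, ρ = 1161 kg/m³, cost = 8.260 $/kg
  material B: σ_y = 234.0 MPa, ρ = 7070 kg/m³, cost = 0.4180 $/kg
  material W: σ_y = 177.0 MPa, ρ = 8954 kg/m³, cost = 7.800 $/kg
  material B: M = 79.2 kN·m per $
  material S: M = 15.6 kN·m per $
  material U: M = 5.91 kN·m per $
  material W: M = 2.53 kN·m per $
Material B ranks first.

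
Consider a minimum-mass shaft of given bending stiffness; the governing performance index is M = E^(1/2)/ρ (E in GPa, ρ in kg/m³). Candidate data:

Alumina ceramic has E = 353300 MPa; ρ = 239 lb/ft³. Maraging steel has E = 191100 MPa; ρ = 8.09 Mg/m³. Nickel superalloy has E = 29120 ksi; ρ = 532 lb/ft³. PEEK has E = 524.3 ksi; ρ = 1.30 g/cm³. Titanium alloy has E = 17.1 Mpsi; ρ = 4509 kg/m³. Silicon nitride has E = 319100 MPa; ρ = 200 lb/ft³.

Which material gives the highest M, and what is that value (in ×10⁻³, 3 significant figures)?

Normalizing units and computing the index:
  alumina ceramic: E = 353.3 GPa, ρ = 3828 kg/m³
  maraging steel: E = 191.1 GPa, ρ = 8090 kg/m³
  nickel superalloy: E = 200.8 GPa, ρ = 8522 kg/m³
  PEEK: E = 3.615 GPa, ρ = 1300 kg/m³
  titanium alloy: E = 117.9 GPa, ρ = 4509 kg/m³
  silicon nitride: E = 319.1 GPa, ρ = 3204 kg/m³
  silicon nitride: M = 5.58×10⁻³
  alumina ceramic: M = 4.91×10⁻³
  titanium alloy: M = 2.41×10⁻³
  maraging steel: M = 1.71×10⁻³
  nickel superalloy: M = 1.66×10⁻³
  PEEK: M = 1.46×10⁻³
The maximum is for silicon nitride.

silicon nitride, M = 5.58×10⁻³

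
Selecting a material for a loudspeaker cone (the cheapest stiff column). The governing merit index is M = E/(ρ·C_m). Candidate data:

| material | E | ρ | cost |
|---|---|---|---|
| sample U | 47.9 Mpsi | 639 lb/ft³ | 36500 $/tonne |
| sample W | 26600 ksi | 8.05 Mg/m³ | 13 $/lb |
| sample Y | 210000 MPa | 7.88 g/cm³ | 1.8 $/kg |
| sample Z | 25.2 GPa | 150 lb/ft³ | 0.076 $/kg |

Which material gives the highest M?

Normalizing units and computing the index:
  sample U: E = 330.3 GPa, ρ = 10240 kg/m³, cost = 36.50 $/kg
  sample W: E = 183.4 GPa, ρ = 8050 kg/m³, cost = 28.66 $/kg
  sample Y: E = 210.0 GPa, ρ = 7880 kg/m³, cost = 1.800 $/kg
  sample Z: E = 25.20 GPa, ρ = 2403 kg/m³, cost = 0.07600 $/kg
  sample Z: M = 138 MN·m per $
  sample Y: M = 14.8 MN·m per $
  sample U: M = 0.884 MN·m per $
  sample W: M = 0.795 MN·m per $
Sample Z has the largest M.

sample Z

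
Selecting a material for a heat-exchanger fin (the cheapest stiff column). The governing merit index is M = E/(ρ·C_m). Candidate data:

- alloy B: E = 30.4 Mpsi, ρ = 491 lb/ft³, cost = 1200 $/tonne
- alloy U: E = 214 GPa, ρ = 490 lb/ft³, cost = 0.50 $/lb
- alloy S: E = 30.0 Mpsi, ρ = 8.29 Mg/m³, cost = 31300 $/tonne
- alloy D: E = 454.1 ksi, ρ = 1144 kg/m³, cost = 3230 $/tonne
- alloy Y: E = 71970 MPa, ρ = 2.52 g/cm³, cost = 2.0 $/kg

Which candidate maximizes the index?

alloy U

After converting to SI:
  alloy B: E = 209.6 GPa, ρ = 7865 kg/m³, cost = 1.200 $/kg
  alloy U: E = 214.0 GPa, ρ = 7849 kg/m³, cost = 1.102 $/kg
  alloy S: E = 206.8 GPa, ρ = 8290 kg/m³, cost = 31.30 $/kg
  alloy D: E = 3.131 GPa, ρ = 1144 kg/m³, cost = 3.230 $/kg
  alloy Y: E = 71.97 GPa, ρ = 2520 kg/m³, cost = 2.000 $/kg
  alloy U: M = 24.7 MN·m per $
  alloy B: M = 22.2 MN·m per $
  alloy Y: M = 14.3 MN·m per $
  alloy D: M = 0.847 MN·m per $
  alloy S: M = 0.797 MN·m per $
Highest index: alloy U.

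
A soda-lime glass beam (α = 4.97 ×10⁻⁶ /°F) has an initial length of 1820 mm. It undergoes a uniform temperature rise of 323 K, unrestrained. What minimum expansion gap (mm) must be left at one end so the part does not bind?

5.26 mm

Convert α: 4.97×10⁻⁶/°F × (9/5) = 8.95×10⁻⁶/K.
ΔL = α·L₀·ΔT = 8.95×10⁻⁶ × 1820 mm × 323.0 K = 5.26 mm.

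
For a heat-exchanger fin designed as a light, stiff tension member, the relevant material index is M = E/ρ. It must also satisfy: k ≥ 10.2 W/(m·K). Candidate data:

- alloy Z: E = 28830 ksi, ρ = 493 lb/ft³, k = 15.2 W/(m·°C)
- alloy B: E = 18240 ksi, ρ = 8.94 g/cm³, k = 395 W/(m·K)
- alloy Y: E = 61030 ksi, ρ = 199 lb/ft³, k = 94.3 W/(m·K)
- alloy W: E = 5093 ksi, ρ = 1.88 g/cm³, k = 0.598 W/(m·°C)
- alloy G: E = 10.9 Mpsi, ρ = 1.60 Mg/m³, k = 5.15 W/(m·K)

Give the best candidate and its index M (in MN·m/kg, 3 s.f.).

Screen on constraints: k ≥ 10.2 W/(m·K). Survivors: alloy Z, alloy B, alloy Y.
Putting every candidate on a common basis:
  alloy Z: E = 198.8 GPa, ρ = 7897 kg/m³
  alloy B: E = 125.8 GPa, ρ = 8940 kg/m³
  alloy Y: E = 420.8 GPa, ρ = 3188 kg/m³
  alloy Y: M = 132 MN·m/kg
  alloy Z: M = 25.2 MN·m/kg
  alloy B: M = 14.1 MN·m/kg
The maximum is for alloy Y.

alloy Y, M = 132 MN·m/kg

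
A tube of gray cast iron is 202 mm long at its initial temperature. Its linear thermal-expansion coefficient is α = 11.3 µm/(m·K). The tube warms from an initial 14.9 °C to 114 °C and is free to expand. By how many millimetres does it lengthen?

0.226 mm

ΔT = 114 − 14.9 = 99.10 K.
ΔL = α·L₀·ΔT = 11.3×10⁻⁶ × 202 mm × 99.10 K = 0.226 mm.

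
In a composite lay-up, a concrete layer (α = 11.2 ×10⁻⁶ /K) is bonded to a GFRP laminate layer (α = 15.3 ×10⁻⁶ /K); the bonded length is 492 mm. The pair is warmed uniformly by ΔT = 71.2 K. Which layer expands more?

GFRP laminate

α(concrete) = 11.2×10⁻⁶/K vs α(GFRP laminate) = 15.3×10⁻⁶/K.
Higher α expands more for the same ΔT: GFRP laminate.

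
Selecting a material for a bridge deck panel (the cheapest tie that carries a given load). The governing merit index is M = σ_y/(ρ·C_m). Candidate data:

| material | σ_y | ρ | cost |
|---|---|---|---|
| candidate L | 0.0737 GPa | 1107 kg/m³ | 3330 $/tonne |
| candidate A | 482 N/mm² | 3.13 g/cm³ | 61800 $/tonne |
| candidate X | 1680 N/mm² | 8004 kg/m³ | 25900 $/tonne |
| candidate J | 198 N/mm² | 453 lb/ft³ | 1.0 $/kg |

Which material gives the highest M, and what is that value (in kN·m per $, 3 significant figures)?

Putting every candidate on a common basis:
  candidate L: σ_y = 73.70 MPa, ρ = 1107 kg/m³, cost = 3.330 $/kg
  candidate A: σ_y = 482.0 MPa, ρ = 3130 kg/m³, cost = 61.80 $/kg
  candidate X: σ_y = 1680 MPa, ρ = 8004 kg/m³, cost = 25.90 $/kg
  candidate J: σ_y = 198.0 MPa, ρ = 7256 kg/m³, cost = 1.000 $/kg
  candidate J: M = 27.3 kN·m per $
  candidate L: M = 20.0 kN·m per $
  candidate X: M = 8.10 kN·m per $
  candidate A: M = 2.49 kN·m per $
Highest index: candidate J.

candidate J, M = 27.3 kN·m per $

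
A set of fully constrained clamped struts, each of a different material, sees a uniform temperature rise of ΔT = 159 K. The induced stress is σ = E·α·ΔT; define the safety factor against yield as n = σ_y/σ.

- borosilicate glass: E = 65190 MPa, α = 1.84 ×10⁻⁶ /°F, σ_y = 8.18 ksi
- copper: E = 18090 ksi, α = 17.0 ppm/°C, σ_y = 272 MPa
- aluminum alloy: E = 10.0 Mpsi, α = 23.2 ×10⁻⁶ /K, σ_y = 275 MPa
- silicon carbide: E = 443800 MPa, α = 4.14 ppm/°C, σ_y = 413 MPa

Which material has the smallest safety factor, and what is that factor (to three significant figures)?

With everything in SI (GPa, ×10⁻⁶/K, MPa):
  borosilicate glass: E = 65.19, α = 3.31, σ_y = 56.40 → σ = 34.3 MPa, n = 1.64
  copper: E = 124.7, α = 17.0, σ_y = 272.0 → σ = 337 MPa, n = 0.807
  aluminum alloy: E = 68.95, α = 23.2, σ_y = 275.0 → σ = 254 MPa, n = 1.08
  silicon carbide: E = 443.8, α = 4.14, σ_y = 413.0 → σ = 292 MPa, n = 1.41
The minimum is copper at n = 0.807.

copper, n = 0.807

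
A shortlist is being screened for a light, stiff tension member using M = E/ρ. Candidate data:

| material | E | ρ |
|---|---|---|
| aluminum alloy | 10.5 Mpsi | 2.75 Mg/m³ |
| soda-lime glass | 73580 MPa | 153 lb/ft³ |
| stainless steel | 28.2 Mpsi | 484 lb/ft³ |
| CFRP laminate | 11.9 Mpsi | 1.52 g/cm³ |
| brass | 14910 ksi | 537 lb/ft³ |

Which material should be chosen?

CFRP laminate

Convert each candidate to consistent units, then evaluate M:
  aluminum alloy: E = 72.39 GPa, ρ = 2750 kg/m³
  soda-lime glass: E = 73.58 GPa, ρ = 2451 kg/m³
  stainless steel: E = 194.4 GPa, ρ = 7753 kg/m³
  CFRP laminate: E = 82.05 GPa, ρ = 1520 kg/m³
  brass: E = 102.8 GPa, ρ = 8602 kg/m³
  CFRP laminate: M = 54.0 MN·m/kg
  soda-lime glass: M = 30.0 MN·m/kg
  aluminum alloy: M = 26.3 MN·m/kg
  stainless steel: M = 25.1 MN·m/kg
  brass: M = 12.0 MN·m/kg
CFRP laminate ranks first.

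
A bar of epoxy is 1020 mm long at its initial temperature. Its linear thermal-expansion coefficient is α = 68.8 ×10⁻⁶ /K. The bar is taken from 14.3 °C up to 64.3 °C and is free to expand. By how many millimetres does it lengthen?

3.51 mm

ΔT = 64.3 − 14.3 = 50.00 K.
ΔL = α·L₀·ΔT = 68.8×10⁻⁶ × 1020 mm × 50.00 K = 3.51 mm.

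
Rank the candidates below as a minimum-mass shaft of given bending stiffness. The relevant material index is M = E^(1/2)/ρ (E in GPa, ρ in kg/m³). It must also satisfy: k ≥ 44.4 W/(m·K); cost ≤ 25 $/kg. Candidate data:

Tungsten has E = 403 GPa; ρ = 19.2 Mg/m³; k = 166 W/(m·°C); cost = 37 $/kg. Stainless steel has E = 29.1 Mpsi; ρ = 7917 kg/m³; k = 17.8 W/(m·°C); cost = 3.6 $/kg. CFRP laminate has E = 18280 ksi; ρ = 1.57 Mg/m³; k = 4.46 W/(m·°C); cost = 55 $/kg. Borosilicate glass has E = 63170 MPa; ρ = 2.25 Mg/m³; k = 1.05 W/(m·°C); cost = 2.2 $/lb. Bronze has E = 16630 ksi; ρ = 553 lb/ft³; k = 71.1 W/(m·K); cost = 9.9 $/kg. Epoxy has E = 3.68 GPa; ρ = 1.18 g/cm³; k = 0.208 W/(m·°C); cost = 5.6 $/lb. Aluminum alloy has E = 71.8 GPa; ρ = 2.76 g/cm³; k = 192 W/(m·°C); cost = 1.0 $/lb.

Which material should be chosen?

aluminum alloy

Screen on constraints: k ≥ 44.4 W/(m·K); cost ≤ 25 $/kg. Survivors: bronze, aluminum alloy.
In SI units:
  bronze: E = 114.7 GPa, ρ = 8858 kg/m³
  aluminum alloy: E = 71.80 GPa, ρ = 2760 kg/m³
  aluminum alloy: M = 3.07×10⁻³
  bronze: M = 1.21×10⁻³
Aluminum alloy has the largest M.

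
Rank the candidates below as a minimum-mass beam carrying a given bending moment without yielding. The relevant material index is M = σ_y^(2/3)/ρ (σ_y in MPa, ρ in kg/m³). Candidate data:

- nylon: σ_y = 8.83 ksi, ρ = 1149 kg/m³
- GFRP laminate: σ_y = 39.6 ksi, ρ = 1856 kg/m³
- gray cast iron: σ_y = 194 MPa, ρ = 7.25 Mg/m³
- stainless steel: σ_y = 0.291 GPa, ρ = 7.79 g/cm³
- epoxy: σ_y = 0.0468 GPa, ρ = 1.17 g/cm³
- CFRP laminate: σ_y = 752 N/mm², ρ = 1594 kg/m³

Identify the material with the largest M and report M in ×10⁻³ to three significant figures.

CFRP laminate, M = 51.9×10⁻³

Normalizing units and computing the index:
  nylon: σ_y = 60.88 MPa, ρ = 1149 kg/m³
  GFRP laminate: σ_y = 273.0 MPa, ρ = 1856 kg/m³
  gray cast iron: σ_y = 194.0 MPa, ρ = 7250 kg/m³
  stainless steel: σ_y = 291.0 MPa, ρ = 7790 kg/m³
  epoxy: σ_y = 46.80 MPa, ρ = 1170 kg/m³
  CFRP laminate: σ_y = 752.0 MPa, ρ = 1594 kg/m³
  CFRP laminate: M = 51.9×10⁻³
  GFRP laminate: M = 22.7×10⁻³
  nylon: M = 13.5×10⁻³
  epoxy: M = 11.1×10⁻³
  stainless steel: M = 5.64×10⁻³
  gray cast iron: M = 4.62×10⁻³
CFRP laminate has the largest M.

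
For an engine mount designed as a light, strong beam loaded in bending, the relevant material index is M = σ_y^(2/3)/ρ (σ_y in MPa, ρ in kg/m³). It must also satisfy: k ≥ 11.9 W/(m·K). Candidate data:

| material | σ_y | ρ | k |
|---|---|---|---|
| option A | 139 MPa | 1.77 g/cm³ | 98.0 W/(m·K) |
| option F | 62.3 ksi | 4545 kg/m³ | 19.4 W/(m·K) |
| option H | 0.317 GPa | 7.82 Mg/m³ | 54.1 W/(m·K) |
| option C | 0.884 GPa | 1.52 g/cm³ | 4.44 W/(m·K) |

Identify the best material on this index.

Screen on constraints: k ≥ 11.9 W/(m·K). Survivors: option A, option F, option H.
After converting to SI:
  option A: σ_y = 139.0 MPa, ρ = 1770 kg/m³
  option F: σ_y = 429.5 MPa, ρ = 4545 kg/m³
  option H: σ_y = 317.0 MPa, ρ = 7820 kg/m³
  option A: M = 15.2×10⁻³
  option F: M = 12.5×10⁻³
  option H: M = 5.95×10⁻³
Option A ranks first.

option A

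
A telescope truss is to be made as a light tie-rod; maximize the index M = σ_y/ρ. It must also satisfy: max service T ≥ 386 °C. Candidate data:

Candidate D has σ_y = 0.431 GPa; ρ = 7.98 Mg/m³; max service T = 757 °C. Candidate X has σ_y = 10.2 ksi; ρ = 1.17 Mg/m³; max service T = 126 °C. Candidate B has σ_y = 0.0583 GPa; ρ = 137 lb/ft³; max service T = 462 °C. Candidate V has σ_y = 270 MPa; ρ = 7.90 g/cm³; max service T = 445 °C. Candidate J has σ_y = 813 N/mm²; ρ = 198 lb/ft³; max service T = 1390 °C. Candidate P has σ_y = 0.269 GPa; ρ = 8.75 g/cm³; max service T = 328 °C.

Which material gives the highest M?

Screen on constraints: max service T ≥ 386 °C. Survivors: candidate D, candidate B, candidate V, candidate J.
In SI units:
  candidate D: σ_y = 431.0 MPa, ρ = 7980 kg/m³
  candidate B: σ_y = 58.30 MPa, ρ = 2195 kg/m³
  candidate V: σ_y = 270.0 MPa, ρ = 7900 kg/m³
  candidate J: σ_y = 813.0 MPa, ρ = 3172 kg/m³
  candidate J: M = 256 kN·m/kg
  candidate D: M = 54.0 kN·m/kg
  candidate V: M = 34.2 kN·m/kg
  candidate B: M = 26.6 kN·m/kg
Candidate J ranks first.

candidate J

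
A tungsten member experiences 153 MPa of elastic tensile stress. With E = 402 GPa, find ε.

3.81×10⁻⁴

ε = σ/E = 153 / 402000 = 3.81×10⁻⁴.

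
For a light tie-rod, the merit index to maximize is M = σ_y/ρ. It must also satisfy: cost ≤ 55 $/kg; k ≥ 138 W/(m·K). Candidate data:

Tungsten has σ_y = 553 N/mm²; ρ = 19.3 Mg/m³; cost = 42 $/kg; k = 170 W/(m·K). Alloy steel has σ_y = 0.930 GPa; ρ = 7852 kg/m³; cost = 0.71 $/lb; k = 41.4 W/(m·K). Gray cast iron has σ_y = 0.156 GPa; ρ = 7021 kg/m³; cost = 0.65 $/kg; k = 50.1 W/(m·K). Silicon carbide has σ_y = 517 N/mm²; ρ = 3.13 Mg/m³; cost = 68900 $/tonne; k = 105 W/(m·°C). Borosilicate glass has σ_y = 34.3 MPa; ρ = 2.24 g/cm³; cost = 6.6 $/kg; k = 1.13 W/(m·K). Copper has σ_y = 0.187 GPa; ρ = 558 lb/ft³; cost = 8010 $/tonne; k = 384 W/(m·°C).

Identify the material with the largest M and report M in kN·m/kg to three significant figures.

tungsten, M = 28.7 kN·m/kg

Screen on constraints: cost ≤ 55 $/kg; k ≥ 138 W/(m·K). Survivors: tungsten, copper.
Putting every candidate on a common basis:
  tungsten: σ_y = 553.0 MPa, ρ = 19300 kg/m³
  copper: σ_y = 187.0 MPa, ρ = 8938 kg/m³
  tungsten: M = 28.7 kN·m/kg
  copper: M = 20.9 kN·m/kg
Tungsten ranks first.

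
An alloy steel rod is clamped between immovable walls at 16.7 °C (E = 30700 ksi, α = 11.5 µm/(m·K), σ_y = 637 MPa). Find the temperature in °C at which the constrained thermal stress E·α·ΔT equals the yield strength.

E = 30700 ksi = 211.7 GPa.
E·α·ΔT = 637.0 MPa ⇒ ΔT = 637.0 / (211.7×10³ × 11.5×10⁻⁶) = 261.7 K.
T = 16.7 + 261.7 = 278.4 °C.

278 °C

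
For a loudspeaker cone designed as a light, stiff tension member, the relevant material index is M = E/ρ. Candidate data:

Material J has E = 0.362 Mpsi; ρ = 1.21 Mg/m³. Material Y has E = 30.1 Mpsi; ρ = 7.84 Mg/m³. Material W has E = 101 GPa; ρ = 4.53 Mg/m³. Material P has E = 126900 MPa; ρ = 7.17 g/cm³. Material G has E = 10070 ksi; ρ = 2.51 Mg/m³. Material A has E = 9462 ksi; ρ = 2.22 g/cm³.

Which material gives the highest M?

material A

Putting every candidate on a common basis:
  material J: E = 2.496 GPa, ρ = 1210 kg/m³
  material Y: E = 207.5 GPa, ρ = 7840 kg/m³
  material W: E = 101.0 GPa, ρ = 4530 kg/m³
  material P: E = 126.9 GPa, ρ = 7170 kg/m³
  material G: E = 69.43 GPa, ρ = 2510 kg/m³
  material A: E = 65.24 GPa, ρ = 2220 kg/m³
  material A: M = 29.4 MN·m/kg
  material G: M = 27.7 MN·m/kg
  material Y: M = 26.5 MN·m/kg
  material W: M = 22.3 MN·m/kg
  material P: M = 17.7 MN·m/kg
  material J: M = 2.06 MN·m/kg
Material A ranks first.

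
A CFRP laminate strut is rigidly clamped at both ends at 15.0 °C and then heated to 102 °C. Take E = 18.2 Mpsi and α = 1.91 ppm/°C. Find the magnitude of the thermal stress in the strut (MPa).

E = 18.2 Mpsi = 125.5 GPa.
ΔT = 87.00 K. Constrained thermal stress σ = E·α·ΔT = 125.5×10³ MPa × 1.91×10⁻⁶ × 87.00 = 20.9 MPa (compressive).

20.9 MPa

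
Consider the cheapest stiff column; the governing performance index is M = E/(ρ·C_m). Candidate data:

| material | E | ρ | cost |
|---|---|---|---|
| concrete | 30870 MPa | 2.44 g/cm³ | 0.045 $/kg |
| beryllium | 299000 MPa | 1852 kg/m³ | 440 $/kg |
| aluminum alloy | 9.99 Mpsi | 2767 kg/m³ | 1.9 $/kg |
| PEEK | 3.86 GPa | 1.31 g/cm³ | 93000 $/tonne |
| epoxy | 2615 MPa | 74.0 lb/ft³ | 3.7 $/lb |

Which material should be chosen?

concrete

Normalizing units and computing the index:
  concrete: E = 30.87 GPa, ρ = 2440 kg/m³, cost = 0.04500 $/kg
  beryllium: E = 299.0 GPa, ρ = 1852 kg/m³, cost = 440.0 $/kg
  aluminum alloy: E = 68.88 GPa, ρ = 2767 kg/m³, cost = 1.900 $/kg
  PEEK: E = 3.860 GPa, ρ = 1310 kg/m³, cost = 93.00 $/kg
  epoxy: E = 2.615 GPa, ρ = 1185 kg/m³, cost = 8.157 $/kg
  concrete: M = 281 MN·m per $
  aluminum alloy: M = 13.1 MN·m per $
  beryllium: M = 0.367 MN·m per $
  epoxy: M = 0.270 MN·m per $
  PEEK: M = 0.0317 MN·m per $
Concrete ranks first.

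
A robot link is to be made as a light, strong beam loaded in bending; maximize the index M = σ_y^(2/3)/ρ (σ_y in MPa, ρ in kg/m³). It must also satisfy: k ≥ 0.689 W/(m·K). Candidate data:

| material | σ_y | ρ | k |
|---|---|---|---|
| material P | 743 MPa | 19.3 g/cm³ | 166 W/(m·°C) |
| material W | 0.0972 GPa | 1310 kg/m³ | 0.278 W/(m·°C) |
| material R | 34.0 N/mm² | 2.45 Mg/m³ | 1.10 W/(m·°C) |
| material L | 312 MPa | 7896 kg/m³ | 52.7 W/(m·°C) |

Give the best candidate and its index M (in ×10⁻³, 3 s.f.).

material L, M = 5.83×10⁻³

Screen on constraints: k ≥ 0.689 W/(m·K). Survivors: material P, material R, material L.
Convert each candidate to consistent units, then evaluate M:
  material P: σ_y = 743.0 MPa, ρ = 19300 kg/m³
  material R: σ_y = 34.00 MPa, ρ = 2450 kg/m³
  material L: σ_y = 312.0 MPa, ρ = 7896 kg/m³
  material L: M = 5.83×10⁻³
  material R: M = 4.28×10⁻³
  material P: M = 4.25×10⁻³
Material L has the largest M.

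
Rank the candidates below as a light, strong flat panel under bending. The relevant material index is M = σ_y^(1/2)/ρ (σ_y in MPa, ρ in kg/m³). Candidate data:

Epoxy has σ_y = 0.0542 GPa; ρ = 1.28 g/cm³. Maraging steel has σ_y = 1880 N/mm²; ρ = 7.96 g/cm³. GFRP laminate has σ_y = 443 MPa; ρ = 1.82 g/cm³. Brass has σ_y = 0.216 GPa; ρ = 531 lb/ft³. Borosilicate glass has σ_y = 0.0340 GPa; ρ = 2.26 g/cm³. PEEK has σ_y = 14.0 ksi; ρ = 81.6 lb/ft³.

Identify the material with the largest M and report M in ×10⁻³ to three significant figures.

GFRP laminate, M = 11.6×10⁻³

Normalizing units and computing the index:
  epoxy: σ_y = 54.20 MPa, ρ = 1280 kg/m³
  maraging steel: σ_y = 1880 MPa, ρ = 7960 kg/m³
  GFRP laminate: σ_y = 443.0 MPa, ρ = 1820 kg/m³
  brass: σ_y = 216.0 MPa, ρ = 8506 kg/m³
  borosilicate glass: σ_y = 34.00 MPa, ρ = 2260 kg/m³
  PEEK: σ_y = 96.53 MPa, ρ = 1307 kg/m³
  GFRP laminate: M = 11.6×10⁻³
  PEEK: M = 7.52×10⁻³
  epoxy: M = 5.75×10⁻³
  maraging steel: M = 5.45×10⁻³
  borosilicate glass: M = 2.58×10⁻³
  brass: M = 1.73×10⁻³
The maximum is for GFRP laminate.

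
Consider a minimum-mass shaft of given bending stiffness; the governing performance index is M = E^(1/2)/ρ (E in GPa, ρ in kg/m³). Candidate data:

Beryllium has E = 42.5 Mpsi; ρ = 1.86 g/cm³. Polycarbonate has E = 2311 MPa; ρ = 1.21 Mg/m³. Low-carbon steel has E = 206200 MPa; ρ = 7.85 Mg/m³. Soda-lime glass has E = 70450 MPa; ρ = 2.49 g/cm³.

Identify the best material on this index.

beryllium

In SI units:
  beryllium: E = 293.0 GPa, ρ = 1860 kg/m³
  polycarbonate: E = 2.311 GPa, ρ = 1210 kg/m³
  low-carbon steel: E = 206.2 GPa, ρ = 7850 kg/m³
  soda-lime glass: E = 70.45 GPa, ρ = 2490 kg/m³
  beryllium: M = 9.20×10⁻³
  soda-lime glass: M = 3.37×10⁻³
  low-carbon steel: M = 1.83×10⁻³
  polycarbonate: M = 1.26×10⁻³
Beryllium ranks first.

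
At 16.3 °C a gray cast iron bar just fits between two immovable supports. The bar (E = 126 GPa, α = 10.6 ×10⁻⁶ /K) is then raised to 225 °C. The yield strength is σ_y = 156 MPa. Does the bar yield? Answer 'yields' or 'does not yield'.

ΔT = 208.7 K. Constrained thermal stress σ = E·α·ΔT = 126.0×10³ MPa × 10.6×10⁻⁶ × 208.7 = 279 MPa (compressive).
Compare to σ_y = 156 MPa: σ ≥ σ_y, so it yields.

yields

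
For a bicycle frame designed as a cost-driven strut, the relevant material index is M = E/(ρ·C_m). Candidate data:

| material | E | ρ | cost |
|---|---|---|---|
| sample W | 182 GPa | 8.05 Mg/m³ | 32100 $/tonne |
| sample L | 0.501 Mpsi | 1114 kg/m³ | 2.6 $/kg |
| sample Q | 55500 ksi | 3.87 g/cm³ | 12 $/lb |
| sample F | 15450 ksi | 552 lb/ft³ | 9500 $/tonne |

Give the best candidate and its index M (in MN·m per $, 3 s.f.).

sample Q, M = 3.74 MN·m per $

In SI units:
  sample W: E = 182.0 GPa, ρ = 8050 kg/m³, cost = 32.10 $/kg
  sample L: E = 3.454 GPa, ρ = 1114 kg/m³, cost = 2.600 $/kg
  sample Q: E = 382.7 GPa, ρ = 3870 kg/m³, cost = 26.46 $/kg
  sample F: E = 106.5 GPa, ρ = 8842 kg/m³, cost = 9.500 $/kg
  sample Q: M = 3.74 MN·m per $
  sample F: M = 1.27 MN·m per $
  sample L: M = 1.19 MN·m per $
  sample W: M = 0.704 MN·m per $
The maximum is for sample Q.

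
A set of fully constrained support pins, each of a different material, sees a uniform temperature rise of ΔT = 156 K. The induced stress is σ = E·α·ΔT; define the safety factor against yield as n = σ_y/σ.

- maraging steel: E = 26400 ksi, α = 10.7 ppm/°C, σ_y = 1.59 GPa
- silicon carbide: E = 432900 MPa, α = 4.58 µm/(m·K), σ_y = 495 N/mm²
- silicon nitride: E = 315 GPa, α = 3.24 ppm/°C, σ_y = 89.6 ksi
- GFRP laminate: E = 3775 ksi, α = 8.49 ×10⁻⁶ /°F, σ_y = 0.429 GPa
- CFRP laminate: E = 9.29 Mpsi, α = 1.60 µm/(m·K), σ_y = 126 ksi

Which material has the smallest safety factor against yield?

Per material, after unit conversion:
  maraging steel: E = 182.0, α = 10.7, σ_y = 1590 → σ = 304 MPa, n = 5.23
  silicon carbide: E = 432.9, α = 4.58, σ_y = 495.0 → σ = 309 MPa, n = 1.60
  silicon nitride: E = 315.0, α = 3.24, σ_y = 617.8 → σ = 159 MPa, n = 3.88
  GFRP laminate: E = 26.03, α = 15.3, σ_y = 429.0 → σ = 62.0 MPa, n = 6.91
  CFRP laminate: E = 64.05, α = 1.60, σ_y = 868.7 → σ = 16.0 MPa, n = 54.3
Smallest n: silicon carbide with n = 1.60.

silicon carbide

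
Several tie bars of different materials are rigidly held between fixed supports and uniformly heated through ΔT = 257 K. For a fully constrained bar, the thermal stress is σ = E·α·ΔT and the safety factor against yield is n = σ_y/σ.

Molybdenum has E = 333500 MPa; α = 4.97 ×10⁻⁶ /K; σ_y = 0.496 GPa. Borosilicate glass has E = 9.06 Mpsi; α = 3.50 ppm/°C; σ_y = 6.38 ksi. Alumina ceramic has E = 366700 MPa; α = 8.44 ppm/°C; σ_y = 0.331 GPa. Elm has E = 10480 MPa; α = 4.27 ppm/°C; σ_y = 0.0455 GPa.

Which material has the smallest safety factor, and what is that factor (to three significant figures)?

alumina ceramic, n = 0.416

In consistent units (E in GPa, α in ×10⁻⁶/K, σ_y in MPa):
  molybdenum: E = 333.5, α = 4.97, σ_y = 496.0 → σ = 426 MPa, n = 1.16
  borosilicate glass: E = 62.47, α = 3.50, σ_y = 43.99 → σ = 56.2 MPa, n = 0.783
  alumina ceramic: E = 366.7, α = 8.44, σ_y = 331.0 → σ = 795 MPa, n = 0.416
  elm: E = 10.48, α = 4.27, σ_y = 45.50 → σ = 11.5 MPa, n = 3.96
Smallest n: alumina ceramic with n = 0.416.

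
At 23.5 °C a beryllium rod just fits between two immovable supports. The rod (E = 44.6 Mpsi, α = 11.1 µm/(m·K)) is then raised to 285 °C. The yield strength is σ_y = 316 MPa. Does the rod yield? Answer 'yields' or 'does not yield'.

yields

E = 44.6 Mpsi = 307.5 GPa.
ΔT = 261.5 K. Constrained thermal stress σ = E·α·ΔT = 307.5×10³ MPa × 11.1×10⁻⁶ × 261.5 = 893 MPa (compressive).
Compare to σ_y = 316 MPa: σ ≥ σ_y, so it yields.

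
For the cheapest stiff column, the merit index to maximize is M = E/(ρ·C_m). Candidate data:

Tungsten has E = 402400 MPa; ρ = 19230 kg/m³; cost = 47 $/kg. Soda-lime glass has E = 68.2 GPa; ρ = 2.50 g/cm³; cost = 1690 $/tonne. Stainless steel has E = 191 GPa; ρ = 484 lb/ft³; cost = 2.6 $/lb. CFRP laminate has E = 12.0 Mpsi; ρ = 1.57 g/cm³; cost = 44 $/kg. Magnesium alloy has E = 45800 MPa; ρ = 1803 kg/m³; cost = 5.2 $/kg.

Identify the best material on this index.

Convert each candidate to consistent units, then evaluate M:
  tungsten: E = 402.4 GPa, ρ = 19230 kg/m³, cost = 47.00 $/kg
  soda-lime glass: E = 68.20 GPa, ρ = 2500 kg/m³, cost = 1.690 $/kg
  stainless steel: E = 191.0 GPa, ρ = 7753 kg/m³, cost = 5.732 $/kg
  CFRP laminate: E = 82.74 GPa, ρ = 1570 kg/m³, cost = 44.00 $/kg
  magnesium alloy: E = 45.80 GPa, ρ = 1803 kg/m³, cost = 5.200 $/kg
  soda-lime glass: M = 16.1 MN·m per $
  magnesium alloy: M = 4.89 MN·m per $
  stainless steel: M = 4.30 MN·m per $
  CFRP laminate: M = 1.20 MN·m per $
  tungsten: M = 0.445 MN·m per $
The maximum is for soda-lime glass.

soda-lime glass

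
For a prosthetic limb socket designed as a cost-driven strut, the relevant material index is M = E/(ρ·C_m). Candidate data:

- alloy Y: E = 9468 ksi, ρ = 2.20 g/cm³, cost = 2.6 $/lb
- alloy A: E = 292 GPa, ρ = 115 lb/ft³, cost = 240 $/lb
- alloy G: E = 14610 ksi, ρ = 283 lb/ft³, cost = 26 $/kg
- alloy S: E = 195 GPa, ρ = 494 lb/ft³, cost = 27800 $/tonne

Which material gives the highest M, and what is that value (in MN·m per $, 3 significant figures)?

Putting every candidate on a common basis:
  alloy Y: E = 65.28 GPa, ρ = 2200 kg/m³, cost = 5.732 $/kg
  alloy A: E = 292.0 GPa, ρ = 1842 kg/m³, cost = 529.1 $/kg
  alloy G: E = 100.7 GPa, ρ = 4533 kg/m³, cost = 26.00 $/kg
  alloy S: E = 195.0 GPa, ρ = 7913 kg/m³, cost = 27.80 $/kg
  alloy Y: M = 5.18 MN·m per $
  alloy S: M = 0.886 MN·m per $
  alloy G: M = 0.855 MN·m per $
  alloy A: M = 0.300 MN·m per $
Highest index: alloy Y.

alloy Y, M = 5.18 MN·m per $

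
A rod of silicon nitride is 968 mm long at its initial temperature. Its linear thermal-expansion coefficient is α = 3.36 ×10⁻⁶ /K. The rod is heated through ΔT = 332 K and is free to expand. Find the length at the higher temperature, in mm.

ΔL = α·L₀·ΔT = 3.36×10⁻⁶ × 968 mm × 332.0 K = 1.08 mm.
L = L₀ + ΔL = 968 + 1.08 = 969.08 mm.

969.08 mm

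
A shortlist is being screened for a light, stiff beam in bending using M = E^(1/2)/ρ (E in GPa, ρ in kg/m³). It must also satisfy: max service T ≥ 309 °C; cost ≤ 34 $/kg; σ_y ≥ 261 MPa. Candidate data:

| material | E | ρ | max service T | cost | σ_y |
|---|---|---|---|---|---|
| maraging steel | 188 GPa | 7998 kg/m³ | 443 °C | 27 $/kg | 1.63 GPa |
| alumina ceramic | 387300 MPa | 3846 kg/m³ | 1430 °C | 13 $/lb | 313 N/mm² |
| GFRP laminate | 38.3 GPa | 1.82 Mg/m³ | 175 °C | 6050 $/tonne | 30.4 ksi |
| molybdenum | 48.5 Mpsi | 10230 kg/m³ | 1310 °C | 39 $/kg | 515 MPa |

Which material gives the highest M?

alumina ceramic

Screen on constraints: max service T ≥ 309 °C; cost ≤ 34 $/kg; σ_y ≥ 261 MPa. Survivors: maraging steel, alumina ceramic.
Putting every candidate on a common basis:
  maraging steel: E = 188.0 GPa, ρ = 7998 kg/m³
  alumina ceramic: E = 387.3 GPa, ρ = 3846 kg/m³
  alumina ceramic: M = 5.12×10⁻³
  maraging steel: M = 1.71×10⁻³
The maximum is for alumina ceramic.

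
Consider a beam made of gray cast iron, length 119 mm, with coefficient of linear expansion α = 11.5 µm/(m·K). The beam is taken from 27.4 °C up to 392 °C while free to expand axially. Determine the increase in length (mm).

ΔT = 392 − 27.4 = 364.6 K.
ΔL = α·L₀·ΔT = 11.5×10⁻⁶ × 119 mm × 364.6 K = 0.499 mm.

0.499 mm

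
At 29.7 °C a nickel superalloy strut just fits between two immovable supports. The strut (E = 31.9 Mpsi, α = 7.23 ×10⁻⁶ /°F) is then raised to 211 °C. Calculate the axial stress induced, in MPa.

E = 31.9 Mpsi = 219.9 GPa.
α = 7.23×10⁻⁶/°F × 9/5 = 13.0×10⁻⁶/K.
ΔT = 181.3 K. Constrained thermal stress σ = E·α·ΔT = 219.9×10³ MPa × 13.0×10⁻⁶ × 181.3 = 519 MPa (compressive).

519 MPa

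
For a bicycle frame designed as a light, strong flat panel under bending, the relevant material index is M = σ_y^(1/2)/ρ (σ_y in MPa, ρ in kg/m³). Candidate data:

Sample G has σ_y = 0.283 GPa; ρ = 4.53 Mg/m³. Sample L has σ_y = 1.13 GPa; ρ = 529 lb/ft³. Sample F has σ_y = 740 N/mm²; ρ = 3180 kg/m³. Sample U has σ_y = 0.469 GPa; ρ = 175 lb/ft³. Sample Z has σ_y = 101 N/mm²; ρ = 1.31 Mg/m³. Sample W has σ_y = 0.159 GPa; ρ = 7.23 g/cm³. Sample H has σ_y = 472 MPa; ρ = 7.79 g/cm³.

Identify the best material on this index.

Normalizing units and computing the index:
  sample G: σ_y = 283.0 MPa, ρ = 4530 kg/m³
  sample L: σ_y = 1130 MPa, ρ = 8474 kg/m³
  sample F: σ_y = 740.0 MPa, ρ = 3180 kg/m³
  sample U: σ_y = 469.0 MPa, ρ = 2803 kg/m³
  sample Z: σ_y = 101.0 MPa, ρ = 1310 kg/m³
  sample W: σ_y = 159.0 MPa, ρ = 7230 kg/m³
  sample H: σ_y = 472.0 MPa, ρ = 7790 kg/m³
  sample F: M = 8.55×10⁻³
  sample U: M = 7.73×10⁻³
  sample Z: M = 7.67×10⁻³
  sample L: M = 3.97×10⁻³
  sample G: M = 3.71×10⁻³
  sample H: M = 2.79×10⁻³
  sample W: M = 1.74×10⁻³
Highest index: sample F.

sample F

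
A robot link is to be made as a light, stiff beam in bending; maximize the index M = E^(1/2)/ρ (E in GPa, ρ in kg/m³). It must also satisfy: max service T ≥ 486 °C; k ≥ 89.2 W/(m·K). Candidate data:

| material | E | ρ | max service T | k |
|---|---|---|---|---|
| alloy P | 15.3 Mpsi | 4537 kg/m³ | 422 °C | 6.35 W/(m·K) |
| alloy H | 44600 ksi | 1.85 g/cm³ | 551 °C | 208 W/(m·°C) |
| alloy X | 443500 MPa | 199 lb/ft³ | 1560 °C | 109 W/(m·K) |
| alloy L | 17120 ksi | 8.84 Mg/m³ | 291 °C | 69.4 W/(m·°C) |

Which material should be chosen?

alloy H

Screen on constraints: max service T ≥ 486 °C; k ≥ 89.2 W/(m·K). Survivors: alloy H, alloy X.
Convert each candidate to consistent units, then evaluate M:
  alloy H: E = 307.5 GPa, ρ = 1850 kg/m³
  alloy X: E = 443.5 GPa, ρ = 3188 kg/m³
  alloy H: M = 9.48×10⁻³
  alloy X: M = 6.61×10⁻³
The maximum is for alloy H.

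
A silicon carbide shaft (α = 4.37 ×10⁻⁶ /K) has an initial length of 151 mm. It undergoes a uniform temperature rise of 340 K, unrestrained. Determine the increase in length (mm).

0.224 mm

ΔL = α·L₀·ΔT = 4.37×10⁻⁶ × 151 mm × 340.0 K = 0.224 mm.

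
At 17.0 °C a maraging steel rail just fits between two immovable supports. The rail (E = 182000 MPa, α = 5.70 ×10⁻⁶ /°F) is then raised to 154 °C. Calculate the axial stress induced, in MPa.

256 MPa

E = 182000 MPa = 182.0 GPa.
α = 5.70×10⁻⁶/°F × 9/5 = 10.3×10⁻⁶/K.
ΔT = 137.0 K. Constrained thermal stress σ = E·α·ΔT = 182.0×10³ MPa × 10.3×10⁻⁶ × 137.0 = 256 MPa (compressive).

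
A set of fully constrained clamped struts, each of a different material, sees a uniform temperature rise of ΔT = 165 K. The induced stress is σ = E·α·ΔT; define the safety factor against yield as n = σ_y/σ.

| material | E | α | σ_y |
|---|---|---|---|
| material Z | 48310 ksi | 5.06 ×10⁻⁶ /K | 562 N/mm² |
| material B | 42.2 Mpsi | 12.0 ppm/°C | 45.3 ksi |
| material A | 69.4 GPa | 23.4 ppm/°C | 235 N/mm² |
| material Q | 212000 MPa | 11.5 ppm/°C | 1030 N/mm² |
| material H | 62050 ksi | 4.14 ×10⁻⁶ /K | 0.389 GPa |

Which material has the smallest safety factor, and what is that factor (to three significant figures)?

material B, n = 0.542

With everything in SI (GPa, ×10⁻⁶/K, MPa):
  material Z: E = 333.1, α = 5.06, σ_y = 562.0 → σ = 278 MPa, n = 2.02
  material B: E = 291.0, α = 12.0, σ_y = 312.3 → σ = 576 MPa, n = 0.542
  material A: E = 69.40, α = 23.4, σ_y = 235.0 → σ = 268 MPa, n = 0.877
  material Q: E = 212.0, α = 11.5, σ_y = 1030 → σ = 402 MPa, n = 2.56
  material H: E = 427.8, α = 4.14, σ_y = 389.0 → σ = 292 MPa, n = 1.33
The minimum is material B at n = 0.542.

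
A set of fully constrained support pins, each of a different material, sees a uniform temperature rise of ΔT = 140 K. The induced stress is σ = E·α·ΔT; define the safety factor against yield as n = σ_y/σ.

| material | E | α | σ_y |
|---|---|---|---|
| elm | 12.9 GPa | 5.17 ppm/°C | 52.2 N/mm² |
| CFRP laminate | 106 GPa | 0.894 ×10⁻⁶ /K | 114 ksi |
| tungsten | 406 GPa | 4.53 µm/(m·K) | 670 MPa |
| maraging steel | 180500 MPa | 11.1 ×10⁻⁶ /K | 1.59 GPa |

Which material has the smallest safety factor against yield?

In consistent units (E in GPa, α in ×10⁻⁶/K, σ_y in MPa):
  elm: E = 12.90, α = 5.17, σ_y = 52.20 → σ = 9.34 MPa, n = 5.59
  CFRP laminate: E = 106.0, α = 0.894, σ_y = 786.0 → σ = 13.3 MPa, n = 59.2
  tungsten: E = 406.0, α = 4.53, σ_y = 670.0 → σ = 257 MPa, n = 2.60
  maraging steel: E = 180.5, α = 11.1, σ_y = 1590 → σ = 280 MPa, n = 5.67
Tungsten has the lowest safety factor, n = 2.60.

tungsten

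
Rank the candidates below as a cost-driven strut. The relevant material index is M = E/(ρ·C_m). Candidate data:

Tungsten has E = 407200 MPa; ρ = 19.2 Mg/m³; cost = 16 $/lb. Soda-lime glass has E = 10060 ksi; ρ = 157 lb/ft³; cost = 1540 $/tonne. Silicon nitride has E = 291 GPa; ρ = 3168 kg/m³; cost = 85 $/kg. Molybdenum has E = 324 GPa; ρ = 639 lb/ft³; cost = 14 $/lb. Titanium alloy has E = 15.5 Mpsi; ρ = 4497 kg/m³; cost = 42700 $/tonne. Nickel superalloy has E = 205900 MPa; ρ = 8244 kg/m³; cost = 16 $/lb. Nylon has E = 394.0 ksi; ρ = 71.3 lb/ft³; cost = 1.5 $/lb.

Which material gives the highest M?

soda-lime glass

In SI units:
  tungsten: E = 407.2 GPa, ρ = 19200 kg/m³, cost = 35.27 $/kg
  soda-lime glass: E = 69.36 GPa, ρ = 2515 kg/m³, cost = 1.540 $/kg
  silicon nitride: E = 291.0 GPa, ρ = 3168 kg/m³, cost = 85.00 $/kg
  molybdenum: E = 324.0 GPa, ρ = 10240 kg/m³, cost = 30.86 $/kg
  titanium alloy: E = 106.9 GPa, ρ = 4497 kg/m³, cost = 42.70 $/kg
  nickel superalloy: E = 205.9 GPa, ρ = 8244 kg/m³, cost = 35.27 $/kg
  nylon: E = 2.717 GPa, ρ = 1142 kg/m³, cost = 3.307 $/kg
  soda-lime glass: M = 17.9 MN·m per $
  silicon nitride: M = 1.08 MN·m per $
  molybdenum: M = 1.03 MN·m per $
  nylon: M = 0.719 MN·m per $
  nickel superalloy: M = 0.708 MN·m per $
  tungsten: M = 0.601 MN·m per $
  titanium alloy: M = 0.557 MN·m per $
Soda-lime glass has the largest M.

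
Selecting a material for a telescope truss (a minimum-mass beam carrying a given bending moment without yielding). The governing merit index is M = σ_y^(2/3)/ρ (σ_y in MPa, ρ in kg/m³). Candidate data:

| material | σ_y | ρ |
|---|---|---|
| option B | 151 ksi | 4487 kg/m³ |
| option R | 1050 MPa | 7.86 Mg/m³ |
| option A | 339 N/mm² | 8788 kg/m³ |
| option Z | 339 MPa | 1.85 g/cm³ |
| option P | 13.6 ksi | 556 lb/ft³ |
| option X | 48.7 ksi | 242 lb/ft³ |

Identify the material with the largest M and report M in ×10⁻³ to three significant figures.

option Z, M = 26.3×10⁻³

Normalizing units and computing the index:
  option B: σ_y = 1041 MPa, ρ = 4487 kg/m³
  option R: σ_y = 1050 MPa, ρ = 7860 kg/m³
  option A: σ_y = 339.0 MPa, ρ = 8788 kg/m³
  option Z: σ_y = 339.0 MPa, ρ = 1850 kg/m³
  option P: σ_y = 93.77 MPa, ρ = 8906 kg/m³
  option X: σ_y = 335.8 MPa, ρ = 3876 kg/m³
  option Z: M = 26.3×10⁻³
  option B: M = 22.9×10⁻³
  option R: M = 13.1×10⁻³
  option X: M = 12.5×10⁻³
  option A: M = 5.53×10⁻³
  option P: M = 2.32×10⁻³
Option Z ranks first.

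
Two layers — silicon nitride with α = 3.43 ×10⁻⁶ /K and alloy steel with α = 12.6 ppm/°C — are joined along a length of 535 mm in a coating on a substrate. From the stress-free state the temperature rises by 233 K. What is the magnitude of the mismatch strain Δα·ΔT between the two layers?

Δα = |3.43 − 12.6|×10⁻⁶/K = 9.17×10⁻⁶/K.
Mismatch strain = Δα·ΔT = 9.17×10⁻⁶ × 233.0 = 2.14×10⁻³.

2.14×10⁻³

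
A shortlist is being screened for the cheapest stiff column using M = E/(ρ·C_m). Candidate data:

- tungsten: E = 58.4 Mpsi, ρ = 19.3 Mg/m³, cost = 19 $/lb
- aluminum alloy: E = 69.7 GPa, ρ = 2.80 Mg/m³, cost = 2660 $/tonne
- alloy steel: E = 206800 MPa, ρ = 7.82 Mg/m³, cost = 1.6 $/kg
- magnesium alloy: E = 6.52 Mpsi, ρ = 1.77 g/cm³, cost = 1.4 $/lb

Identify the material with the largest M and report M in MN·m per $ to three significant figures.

alloy steel, M = 16.5 MN·m per $

Putting every candidate on a common basis:
  tungsten: E = 402.7 GPa, ρ = 19300 kg/m³, cost = 41.89 $/kg
  aluminum alloy: E = 69.70 GPa, ρ = 2800 kg/m³, cost = 2.660 $/kg
  alloy steel: E = 206.8 GPa, ρ = 7820 kg/m³, cost = 1.600 $/kg
  magnesium alloy: E = 44.95 GPa, ρ = 1770 kg/m³, cost = 3.086 $/kg
  alloy steel: M = 16.5 MN·m per $
  aluminum alloy: M = 9.36 MN·m per $
  magnesium alloy: M = 8.23 MN·m per $
  tungsten: M = 0.498 MN·m per $
The maximum is for alloy steel.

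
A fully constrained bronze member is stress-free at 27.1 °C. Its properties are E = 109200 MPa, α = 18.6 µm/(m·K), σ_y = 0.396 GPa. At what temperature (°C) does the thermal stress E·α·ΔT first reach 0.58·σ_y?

E = 109200 MPa = 109.2 GPa.
σ_y = 0.396 GPa = 396.0 MPa.
E·α·ΔT = 229.7 MPa ⇒ ΔT = 229.7 / (109.2×10³ × 18.6×10⁻⁶) = 113.1 K.
T = 27.1 + 113.1 = 140.2 °C.

140 °C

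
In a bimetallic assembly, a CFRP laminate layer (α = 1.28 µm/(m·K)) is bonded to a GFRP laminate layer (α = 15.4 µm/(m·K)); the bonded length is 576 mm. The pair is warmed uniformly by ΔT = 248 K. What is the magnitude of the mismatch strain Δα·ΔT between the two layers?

3.50×10⁻³

Δα = |1.28 − 15.4|×10⁻⁶/K = 14.1×10⁻⁶/K.
Mismatch strain = Δα·ΔT = 14.1×10⁻⁶ × 248.0 = 3.50×10⁻³.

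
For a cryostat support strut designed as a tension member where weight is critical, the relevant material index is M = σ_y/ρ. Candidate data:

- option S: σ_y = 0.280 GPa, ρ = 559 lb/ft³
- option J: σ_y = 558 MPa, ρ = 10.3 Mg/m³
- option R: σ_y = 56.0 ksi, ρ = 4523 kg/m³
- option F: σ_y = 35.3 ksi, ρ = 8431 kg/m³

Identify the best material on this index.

option R

Normalizing units and computing the index:
  option S: σ_y = 280.0 MPa, ρ = 8954 kg/m³
  option J: σ_y = 558.0 MPa, ρ = 10300 kg/m³
  option R: σ_y = 386.1 MPa, ρ = 4523 kg/m³
  option F: σ_y = 243.4 MPa, ρ = 8431 kg/m³
  option R: M = 85.4 kN·m/kg
  option J: M = 54.2 kN·m/kg
  option S: M = 31.3 kN·m/kg
  option F: M = 28.9 kN·m/kg
Highest index: option R.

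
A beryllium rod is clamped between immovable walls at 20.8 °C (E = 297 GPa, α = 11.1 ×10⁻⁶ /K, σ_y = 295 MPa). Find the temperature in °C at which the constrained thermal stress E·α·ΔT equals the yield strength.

110 °C

E·α·ΔT = 295.0 MPa ⇒ ΔT = 295.0 / (297.0×10³ × 11.1×10⁻⁶) = 89.48 K.
T = 20.8 + 89.48 = 110.3 °C.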